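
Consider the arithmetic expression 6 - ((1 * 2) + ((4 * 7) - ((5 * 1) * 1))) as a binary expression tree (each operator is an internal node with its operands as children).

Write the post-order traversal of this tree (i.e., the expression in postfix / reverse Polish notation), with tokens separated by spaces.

Post-order on an expression tree gives postfix notation: for each operator, emit left operand, right operand, then the operator.

6 1 2 * 4 7 * 5 1 * 1 * - + -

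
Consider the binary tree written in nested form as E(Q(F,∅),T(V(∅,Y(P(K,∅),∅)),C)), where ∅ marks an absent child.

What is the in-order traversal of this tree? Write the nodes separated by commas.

F, Q, E, V, K, P, Y, T, C

In-order visits the left subtree, then the node, then the right subtree.
At E: go left to Q.
  At Q: go left to F.
    F is a leaf — visit F.
  Visit Q.
  At Q: no right child.
Visit E.
At E: go right to T.
  At T: go left to V.
    At V: no left child.
    Visit V.
    At V: go right to Y.
      At Y: go left to P.
        At P: go left to K.
          K is a leaf — visit K.
        Visit P.
        At P: no right child.
      Visit Y.
      At Y: no right child.
  Visit T.
  At T: go right to C.
    C is a leaf — visit C.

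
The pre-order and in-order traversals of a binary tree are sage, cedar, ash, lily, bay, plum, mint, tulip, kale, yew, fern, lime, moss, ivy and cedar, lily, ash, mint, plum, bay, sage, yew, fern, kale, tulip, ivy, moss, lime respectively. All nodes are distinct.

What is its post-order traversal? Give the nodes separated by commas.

lily, mint, plum, bay, ash, cedar, fern, yew, kale, ivy, moss, lime, tulip, sage

The first element of pre-order is the root; it splits in-order into left and right subtrees.
Root sage: left subtree has 6 nodes {cedar, lily, ash, mint, plum, bay}, right has 7 {yew, fern, kale, tulip, ivy, moss, lime}.
  Root cedar: left subtree has 0 nodes { }, right has 5 {lily, ash, mint, plum, bay}.
    Root ash: left subtree has 1 node {lily}, right has 3 {mint, plum, bay}.
      Root bay: left subtree has 2 nodes {mint, plum}, right has 0 { }.
        Root plum: left subtree has 1 node {mint}, right has 0 { }.
  Root tulip: left subtree has 3 nodes {yew, fern, kale}, right has 3 {ivy, moss, lime}.
    Root kale: left subtree has 2 nodes {yew, fern}, right has 0 { }.
      Root yew: left subtree has 0 nodes { }, right has 1 {fern}.
    Root lime: left subtree has 2 nodes {ivy, moss}, right has 0 { }.
      Root moss: left subtree has 1 node {ivy}, right has 0 { }.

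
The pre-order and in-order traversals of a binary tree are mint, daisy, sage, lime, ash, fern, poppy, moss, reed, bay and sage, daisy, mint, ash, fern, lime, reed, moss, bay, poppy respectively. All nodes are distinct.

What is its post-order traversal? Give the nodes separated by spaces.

The first element of pre-order is the root; it splits in-order into left and right subtrees.
Root mint: left subtree has 2 nodes {sage, daisy}, right has 7 {ash, fern, lime, reed, moss, bay, poppy}.
  Root daisy: left subtree has 1 node {sage}, right has 0 { }.
  Root lime: left subtree has 2 nodes {ash, fern}, right has 4 {reed, moss, bay, poppy}.
    Root ash: left subtree has 0 nodes { }, right has 1 {fern}.
    Root poppy: left subtree has 3 nodes {reed, moss, bay}, right has 0 { }.
      Root moss: left subtree has 1 node {reed}, right has 1 {bay}.

sage daisy fern ash reed bay moss poppy lime mint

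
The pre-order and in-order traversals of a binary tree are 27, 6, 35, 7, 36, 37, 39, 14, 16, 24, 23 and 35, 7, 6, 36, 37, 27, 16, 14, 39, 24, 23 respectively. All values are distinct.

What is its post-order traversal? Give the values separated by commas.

7, 35, 37, 36, 6, 16, 14, 23, 24, 39, 27

The first element of pre-order is the root; it splits in-order into left and right subtrees.
Root 27: left subtree has 5 nodes {35, 7, 6, 36, 37}, right has 5 {16, 14, 39, 24, 23}.
  Root 6: left subtree has 2 nodes {35, 7}, right has 2 {36, 37}.
    Root 35: left subtree has 0 nodes { }, right has 1 {7}.
    Root 36: left subtree has 0 nodes { }, right has 1 {37}.
  Root 39: left subtree has 2 nodes {16, 14}, right has 2 {24, 23}.
    Root 14: left subtree has 1 node {16}, right has 0 { }.
    Root 24: left subtree has 0 nodes { }, right has 1 {23}.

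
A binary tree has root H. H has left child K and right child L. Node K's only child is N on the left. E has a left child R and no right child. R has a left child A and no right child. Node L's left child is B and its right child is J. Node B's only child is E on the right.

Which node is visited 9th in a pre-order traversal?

J

Pre-order visits the node, then its left subtree, then its right subtree.
Visit H.
At H: go left to K.
  Visit K.
  At K: go left to N.
    N is a leaf — visit N.
  At K: no right child.
At H: go right to L.
  Visit L.
  At L: go left to B.
    Visit B.
    At B: no left child.
    At B: go right to E.
      Visit E.
      At E: go left to R.
        Visit R.
        At R: go left to A.
          A is a leaf — visit A.
        At R: no right child.
      At E: no right child.
  At L: go right to J.
    J is a leaf — visit J.
Full pre-order sequence: H, K, N, L, B, E, R, A, J.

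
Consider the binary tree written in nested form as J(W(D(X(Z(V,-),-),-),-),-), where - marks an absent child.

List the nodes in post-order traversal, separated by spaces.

Post-order visits the left subtree, then the right subtree, then the node.
At J: go left to W.
  At W: go left to D.
    At D: go left to X.
      At X: go left to Z.
        At Z: go left to V.
          V is a leaf — visit V.
        At Z: no right child.
        Visit Z.
      At X: no right child.
      Visit X.
    At D: no right child.
    Visit D.
  At W: no right child.
  Visit W.
At J: no right child.
Visit J.

V Z X D W J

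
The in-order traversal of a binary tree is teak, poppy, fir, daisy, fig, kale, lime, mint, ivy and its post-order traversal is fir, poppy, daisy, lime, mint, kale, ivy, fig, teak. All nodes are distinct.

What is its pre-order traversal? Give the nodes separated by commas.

The last element of post-order is the root; it splits in-order into left and right subtrees.
Root teak: left subtree has 0 nodes { }, right has 8 {poppy, fir, daisy, fig, kale, lime, mint, ivy}.
  Root fig: left subtree has 3 nodes {poppy, fir, daisy}, right has 4 {kale, lime, mint, ivy}.
    Root daisy: left subtree has 2 nodes {poppy, fir}, right has 0 { }.
      Root poppy: left subtree has 0 nodes { }, right has 1 {fir}.
    Root ivy: left subtree has 3 nodes {kale, lime, mint}, right has 0 { }.
      Root kale: left subtree has 0 nodes { }, right has 2 {lime, mint}.
        Root mint: left subtree has 1 node {lime}, right has 0 { }.

teak, fig, daisy, poppy, fir, ivy, kale, mint, lime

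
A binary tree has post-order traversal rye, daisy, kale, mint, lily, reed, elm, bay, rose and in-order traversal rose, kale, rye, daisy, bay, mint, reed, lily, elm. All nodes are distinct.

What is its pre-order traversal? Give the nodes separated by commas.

The last element of post-order is the root; it splits in-order into left and right subtrees.
Root rose: left subtree has 0 nodes { }, right has 8 {kale, rye, daisy, bay, mint, reed, lily, elm}.
  Root bay: left subtree has 3 nodes {kale, rye, daisy}, right has 4 {mint, reed, lily, elm}.
    Root kale: left subtree has 0 nodes { }, right has 2 {rye, daisy}.
      Root daisy: left subtree has 1 node {rye}, right has 0 { }.
    Root elm: left subtree has 3 nodes {mint, reed, lily}, right has 0 { }.
      Root reed: left subtree has 1 node {mint}, right has 1 {lily}.

rose, bay, kale, daisy, rye, elm, reed, mint, lily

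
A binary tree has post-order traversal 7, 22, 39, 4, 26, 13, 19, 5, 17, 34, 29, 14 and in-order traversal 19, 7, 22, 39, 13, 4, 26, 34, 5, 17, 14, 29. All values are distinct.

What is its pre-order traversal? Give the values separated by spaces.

The last element of post-order is the root; it splits in-order into left and right subtrees.
Root 14: left subtree has 10 nodes {19, 7, 22, 39, 13, 4, 26, 34, 5, 17}, right has 1 {29}.
  Root 34: left subtree has 7 nodes {19, 7, 22, 39, 13, 4, 26}, right has 2 {5, 17}.
    Root 19: left subtree has 0 nodes { }, right has 6 {7, 22, 39, 13, 4, 26}.
      Root 13: left subtree has 3 nodes {7, 22, 39}, right has 2 {4, 26}.
        Root 39: left subtree has 2 nodes {7, 22}, right has 0 { }.
          Root 22: left subtree has 1 node {7}, right has 0 { }.
        Root 26: left subtree has 1 node {4}, right has 0 { }.
    Root 17: left subtree has 1 node {5}, right has 0 { }.

14 34 19 13 39 22 7 26 4 17 5 29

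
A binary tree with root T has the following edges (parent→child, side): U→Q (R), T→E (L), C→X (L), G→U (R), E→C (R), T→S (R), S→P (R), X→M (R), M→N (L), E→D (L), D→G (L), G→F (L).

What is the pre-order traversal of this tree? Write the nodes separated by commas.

Pre-order visits the node, then its left subtree, then its right subtree.
Visit T.
At T: go left to E.
  Visit E.
  At E: go left to D.
    Visit D.
    At D: go left to G.
      Visit G.
      At G: go left to F.
        F is a leaf — visit F.
      At G: go right to U.
        Visit U.
        At U: no left child.
        At U: go right to Q.
          Q is a leaf — visit Q.
    At D: no right child.
  At E: go right to C.
    Visit C.
    At C: go left to X.
      Visit X.
      At X: no left child.
      At X: go right to M.
        Visit M.
        At M: go left to N.
          N is a leaf — visit N.
        At M: no right child.
    At C: no right child.
At T: go right to S.
  Visit S.
  At S: no left child.
  At S: go right to P.
    P is a leaf — visit P.

T, E, D, G, F, U, Q, C, X, M, N, S, P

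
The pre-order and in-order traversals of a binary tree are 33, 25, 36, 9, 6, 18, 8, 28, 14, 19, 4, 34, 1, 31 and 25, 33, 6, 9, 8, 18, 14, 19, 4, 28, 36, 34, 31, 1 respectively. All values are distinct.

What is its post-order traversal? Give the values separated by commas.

The first element of pre-order is the root; it splits in-order into left and right subtrees.
Root 33: left subtree has 1 node {25}, right has 12 {6, 9, 8, 18, 14, 19, 4, 28, 36, 34, 31, 1}.
  Root 36: left subtree has 8 nodes {6, 9, 8, 18, 14, 19, 4, 28}, right has 3 {34, 31, 1}.
    Root 9: left subtree has 1 node {6}, right has 6 {8, 18, 14, 19, 4, 28}.
      Root 18: left subtree has 1 node {8}, right has 4 {14, 19, 4, 28}.
        Root 28: left subtree has 3 nodes {14, 19, 4}, right has 0 { }.
          Root 14: left subtree has 0 nodes { }, right has 2 {19, 4}.
            Root 19: left subtree has 0 nodes { }, right has 1 {4}.
    Root 34: left subtree has 0 nodes { }, right has 2 {31, 1}.
      Root 1: left subtree has 1 node {31}, right has 0 { }.

25, 6, 8, 4, 19, 14, 28, 18, 9, 31, 1, 34, 36, 33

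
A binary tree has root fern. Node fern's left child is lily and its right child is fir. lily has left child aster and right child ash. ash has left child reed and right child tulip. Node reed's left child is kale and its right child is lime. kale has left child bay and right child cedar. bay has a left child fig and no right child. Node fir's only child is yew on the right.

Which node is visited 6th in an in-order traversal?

cedar

In-order visits the left subtree, then the node, then the right subtree.
At fern: go left to lily.
  At lily: go left to aster.
    aster is a leaf — visit aster.
  Visit lily.
  At lily: go right to ash.
    At ash: go left to reed.
      At reed: go left to kale.
        At kale: go left to bay.
          At bay: go left to fig.
            fig is a leaf — visit fig.
          Visit bay.
          At bay: no right child.
        Visit kale.
        At kale: go right to cedar.
          cedar is a leaf — visit cedar.
      Visit reed.
      At reed: go right to lime.
        lime is a leaf — visit lime.
    Visit ash.
    At ash: go right to tulip.
      tulip is a leaf — visit tulip.
Visit fern.
At fern: go right to fir.
  At fir: no left child.
  Visit fir.
  At fir: go right to yew.
    yew is a leaf — visit yew.
Full in-order sequence: aster, lily, fig, bay, kale, cedar, reed, lime, ash, tulip, fern, fir, yew.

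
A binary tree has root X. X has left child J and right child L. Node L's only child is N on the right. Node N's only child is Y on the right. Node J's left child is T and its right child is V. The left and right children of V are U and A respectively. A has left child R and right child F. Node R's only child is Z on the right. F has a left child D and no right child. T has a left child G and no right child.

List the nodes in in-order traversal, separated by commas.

G, T, J, U, V, R, Z, A, D, F, X, L, N, Y

In-order visits the left subtree, then the node, then the right subtree.
At X: go left to J.
  At J: go left to T.
    At T: go left to G.
      G is a leaf — visit G.
    Visit T.
    At T: no right child.
  Visit J.
  At J: go right to V.
    At V: go left to U.
      U is a leaf — visit U.
    Visit V.
    At V: go right to A.
      At A: go left to R.
        At R: no left child.
        Visit R.
        At R: go right to Z.
          Z is a leaf — visit Z.
      Visit A.
      At A: go right to F.
        At F: go left to D.
          D is a leaf — visit D.
        Visit F.
        At F: no right child.
Visit X.
At X: go right to L.
  At L: no left child.
  Visit L.
  At L: go right to N.
    At N: no left child.
    Visit N.
    At N: go right to Y.
      Y is a leaf — visit Y.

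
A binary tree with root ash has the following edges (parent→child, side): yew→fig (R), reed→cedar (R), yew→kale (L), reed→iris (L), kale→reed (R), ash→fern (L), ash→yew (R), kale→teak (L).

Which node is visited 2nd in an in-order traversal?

In-order visits the left subtree, then the node, then the right subtree.
At ash: go left to fern.
  fern is a leaf — visit fern.
Visit ash.
At ash: go right to yew.
  At yew: go left to kale.
    At kale: go left to teak.
      teak is a leaf — visit teak.
    Visit kale.
    At kale: go right to reed.
      At reed: go left to iris.
        iris is a leaf — visit iris.
      Visit reed.
      At reed: go right to cedar.
        cedar is a leaf — visit cedar.
  Visit yew.
  At yew: go right to fig.
    fig is a leaf — visit fig.
Full in-order sequence: fern, ash, teak, kale, iris, reed, cedar, yew, fig.

ash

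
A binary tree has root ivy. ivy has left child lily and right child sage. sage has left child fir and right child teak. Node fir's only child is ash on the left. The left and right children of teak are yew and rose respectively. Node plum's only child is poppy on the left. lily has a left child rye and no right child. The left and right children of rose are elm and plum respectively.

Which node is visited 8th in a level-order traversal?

Level-order visits nodes level by level from the root, left to right within each level.
Level 0: ivy
Level 1: lily, sage
Level 2: rye, fir, teak
Level 3: ash, yew, rose
Level 4: elm, plum
Level 5: poppy
Full level-order sequence: ivy, lily, sage, rye, fir, teak, ash, yew, rose, elm, plum, poppy.

yew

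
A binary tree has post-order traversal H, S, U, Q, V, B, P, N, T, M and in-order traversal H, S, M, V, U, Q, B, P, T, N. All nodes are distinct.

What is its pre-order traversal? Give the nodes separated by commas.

The last element of post-order is the root; it splits in-order into left and right subtrees.
Root M: left subtree has 2 nodes {H, S}, right has 7 {V, U, Q, B, P, T, N}.
  Root S: left subtree has 1 node {H}, right has 0 { }.
  Root T: left subtree has 5 nodes {V, U, Q, B, P}, right has 1 {N}.
    Root P: left subtree has 4 nodes {V, U, Q, B}, right has 0 { }.
      Root B: left subtree has 3 nodes {V, U, Q}, right has 0 { }.
        Root V: left subtree has 0 nodes { }, right has 2 {U, Q}.
          Root Q: left subtree has 1 node {U}, right has 0 { }.

M, S, H, T, P, B, V, Q, U, N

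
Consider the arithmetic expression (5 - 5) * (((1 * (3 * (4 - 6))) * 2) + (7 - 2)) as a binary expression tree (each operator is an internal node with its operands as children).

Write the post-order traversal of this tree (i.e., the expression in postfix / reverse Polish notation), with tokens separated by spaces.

Post-order on an expression tree gives postfix notation: for each operator, emit left operand, right operand, then the operator.

5 5 - 1 3 4 6 - * * 2 * 7 2 - + *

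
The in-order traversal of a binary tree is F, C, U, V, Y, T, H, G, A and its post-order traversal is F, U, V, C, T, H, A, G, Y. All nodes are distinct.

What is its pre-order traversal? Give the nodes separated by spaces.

Y C F V U G H T A

The last element of post-order is the root; it splits in-order into left and right subtrees.
Root Y: left subtree has 4 nodes {F, C, U, V}, right has 4 {T, H, G, A}.
  Root C: left subtree has 1 node {F}, right has 2 {U, V}.
    Root V: left subtree has 1 node {U}, right has 0 { }.
  Root G: left subtree has 2 nodes {T, H}, right has 1 {A}.
    Root H: left subtree has 1 node {T}, right has 0 { }.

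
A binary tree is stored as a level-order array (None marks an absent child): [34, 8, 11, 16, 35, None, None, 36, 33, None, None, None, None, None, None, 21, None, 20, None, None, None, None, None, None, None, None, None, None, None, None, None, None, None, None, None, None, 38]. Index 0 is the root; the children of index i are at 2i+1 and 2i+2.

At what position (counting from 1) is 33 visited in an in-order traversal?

In-order visits the left subtree, then the node, then the right subtree.
At 34: go left to 8.
  At 8: go left to 16.
    At 16: go left to 36.
      At 36: go left to 21.
        21 is a leaf — visit 21.
      Visit 36.
      At 36: no right child.
    Visit 16.
    At 16: go right to 33.
      At 33: go left to 20.
        At 20: no left child.
        Visit 20.
        At 20: go right to 38.
          38 is a leaf — visit 38.
      Visit 33.
      At 33: no right child.
  Visit 8.
  At 8: go right to 35.
    35 is a leaf — visit 35.
Visit 34.
At 34: go right to 11.
  11 is a leaf — visit 11.
Full in-order sequence: 21, 36, 16, 20, 38, 33, 8, 35, 34, 11.

6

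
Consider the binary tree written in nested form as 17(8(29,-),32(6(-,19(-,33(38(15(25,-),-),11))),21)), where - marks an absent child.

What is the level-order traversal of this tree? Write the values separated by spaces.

Level-order visits nodes level by level from the root, left to right within each level.
Level 0: 17
Level 1: 8, 32
Level 2: 29, 6, 21
Level 3: 19
Level 4: 33
Level 5: 38, 11
Level 6: 15
Level 7: 25

17 8 32 29 6 21 19 33 38 11 15 25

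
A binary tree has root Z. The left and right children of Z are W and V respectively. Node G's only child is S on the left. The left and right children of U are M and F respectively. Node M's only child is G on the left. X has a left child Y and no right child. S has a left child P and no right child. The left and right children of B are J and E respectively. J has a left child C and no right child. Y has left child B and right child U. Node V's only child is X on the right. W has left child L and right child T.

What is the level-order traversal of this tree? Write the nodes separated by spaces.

Z W V L T X Y B U J E M F C G S P

Level-order visits nodes level by level from the root, left to right within each level.
Level 0: Z
Level 1: W, V
Level 2: L, T, X
Level 3: Y
Level 4: B, U
Level 5: J, E, M, F
Level 6: C, G
Level 7: S
Level 8: P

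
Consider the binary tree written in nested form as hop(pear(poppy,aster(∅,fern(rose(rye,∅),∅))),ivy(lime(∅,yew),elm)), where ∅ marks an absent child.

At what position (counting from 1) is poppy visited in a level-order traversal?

Level-order visits nodes level by level from the root, left to right within each level.
Level 0: hop
Level 1: pear, ivy
Level 2: poppy, aster, lime, elm
Level 3: fern, yew
Level 4: rose
Level 5: rye
Full level-order sequence: hop, pear, ivy, poppy, aster, lime, elm, fern, yew, rose, rye.

4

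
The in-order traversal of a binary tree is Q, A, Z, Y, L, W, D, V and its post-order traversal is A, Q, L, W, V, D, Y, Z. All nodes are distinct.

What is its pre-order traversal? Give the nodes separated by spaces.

Z Q A Y D W L V

The last element of post-order is the root; it splits in-order into left and right subtrees.
Root Z: left subtree has 2 nodes {Q, A}, right has 5 {Y, L, W, D, V}.
  Root Q: left subtree has 0 nodes { }, right has 1 {A}.
  Root Y: left subtree has 0 nodes { }, right has 4 {L, W, D, V}.
    Root D: left subtree has 2 nodes {L, W}, right has 1 {V}.
      Root W: left subtree has 1 node {L}, right has 0 { }.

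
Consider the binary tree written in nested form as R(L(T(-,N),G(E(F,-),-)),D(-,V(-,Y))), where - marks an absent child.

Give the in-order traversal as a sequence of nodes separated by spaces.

In-order visits the left subtree, then the node, then the right subtree.
At R: go left to L.
  At L: go left to T.
    At T: no left child.
    Visit T.
    At T: go right to N.
      N is a leaf — visit N.
  Visit L.
  At L: go right to G.
    At G: go left to E.
      At E: go left to F.
        F is a leaf — visit F.
      Visit E.
      At E: no right child.
    Visit G.
    At G: no right child.
Visit R.
At R: go right to D.
  At D: no left child.
  Visit D.
  At D: go right to V.
    At V: no left child.
    Visit V.
    At V: go right to Y.
      Y is a leaf — visit Y.

T N L F E G R D V Y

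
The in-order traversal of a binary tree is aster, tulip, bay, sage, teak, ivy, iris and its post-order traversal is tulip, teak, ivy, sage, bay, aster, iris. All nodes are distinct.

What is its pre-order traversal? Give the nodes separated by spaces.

iris aster bay tulip sage ivy teak

The last element of post-order is the root; it splits in-order into left and right subtrees.
Root iris: left subtree has 6 nodes {aster, tulip, bay, sage, teak, ivy}, right has 0 { }.
  Root aster: left subtree has 0 nodes { }, right has 5 {tulip, bay, sage, teak, ivy}.
    Root bay: left subtree has 1 node {tulip}, right has 3 {sage, teak, ivy}.
      Root sage: left subtree has 0 nodes { }, right has 2 {teak, ivy}.
        Root ivy: left subtree has 1 node {teak}, right has 0 { }.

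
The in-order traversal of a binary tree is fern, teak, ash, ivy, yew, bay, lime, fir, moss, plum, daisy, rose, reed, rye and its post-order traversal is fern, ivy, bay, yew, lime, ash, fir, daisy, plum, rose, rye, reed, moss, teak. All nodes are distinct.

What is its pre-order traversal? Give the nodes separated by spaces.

teak fern moss fir ash lime yew ivy bay reed rose plum daisy rye

The last element of post-order is the root; it splits in-order into left and right subtrees.
Root teak: left subtree has 1 node {fern}, right has 12 {ash, ivy, yew, bay, lime, fir, moss, plum, daisy, rose, reed, rye}.
  Root moss: left subtree has 6 nodes {ash, ivy, yew, bay, lime, fir}, right has 5 {plum, daisy, rose, reed, rye}.
    Root fir: left subtree has 5 nodes {ash, ivy, yew, bay, lime}, right has 0 { }.
      Root ash: left subtree has 0 nodes { }, right has 4 {ivy, yew, bay, lime}.
        Root lime: left subtree has 3 nodes {ivy, yew, bay}, right has 0 { }.
          Root yew: left subtree has 1 node {ivy}, right has 1 {bay}.
    Root reed: left subtree has 3 nodes {plum, daisy, rose}, right has 1 {rye}.
      Root rose: left subtree has 2 nodes {plum, daisy}, right has 0 { }.
        Root plum: left subtree has 0 nodes { }, right has 1 {daisy}.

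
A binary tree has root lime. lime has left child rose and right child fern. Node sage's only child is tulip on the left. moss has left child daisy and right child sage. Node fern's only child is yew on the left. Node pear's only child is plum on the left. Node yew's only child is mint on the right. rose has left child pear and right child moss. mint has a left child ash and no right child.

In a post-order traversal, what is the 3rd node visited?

Post-order visits the left subtree, then the right subtree, then the node.
At lime: go left to rose.
  At rose: go left to pear.
    At pear: go left to plum.
      plum is a leaf — visit plum.
    At pear: no right child.
    Visit pear.
  At rose: go right to moss.
    At moss: go left to daisy.
      daisy is a leaf — visit daisy.
    At moss: go right to sage.
      At sage: go left to tulip.
        tulip is a leaf — visit tulip.
      At sage: no right child.
      Visit sage.
    Visit moss.
  Visit rose.
At lime: go right to fern.
  At fern: go left to yew.
    At yew: no left child.
    At yew: go right to mint.
      At mint: go left to ash.
        ash is a leaf — visit ash.
      At mint: no right child.
      Visit mint.
    Visit yew.
  At fern: no right child.
  Visit fern.
Visit lime.
Full post-order sequence: plum, pear, daisy, tulip, sage, moss, rose, ash, mint, yew, fern, lime.

daisy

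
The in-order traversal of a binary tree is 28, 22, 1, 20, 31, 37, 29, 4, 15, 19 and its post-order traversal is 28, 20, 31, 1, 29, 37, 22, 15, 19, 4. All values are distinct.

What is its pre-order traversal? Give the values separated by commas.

The last element of post-order is the root; it splits in-order into left and right subtrees.
Root 4: left subtree has 7 nodes {28, 22, 1, 20, 31, 37, 29}, right has 2 {15, 19}.
  Root 22: left subtree has 1 node {28}, right has 5 {1, 20, 31, 37, 29}.
    Root 37: left subtree has 3 nodes {1, 20, 31}, right has 1 {29}.
      Root 1: left subtree has 0 nodes { }, right has 2 {20, 31}.
        Root 31: left subtree has 1 node {20}, right has 0 { }.
  Root 19: left subtree has 1 node {15}, right has 0 { }.

4, 22, 28, 37, 1, 31, 20, 29, 19, 15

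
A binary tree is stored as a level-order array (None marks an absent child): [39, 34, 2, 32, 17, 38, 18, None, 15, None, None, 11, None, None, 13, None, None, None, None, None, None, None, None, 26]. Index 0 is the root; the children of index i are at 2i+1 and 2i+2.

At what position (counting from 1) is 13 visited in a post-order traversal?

Post-order visits the left subtree, then the right subtree, then the node.
At 39: go left to 34.
  At 34: go left to 32.
    At 32: no left child.
    At 32: go right to 15.
      15 is a leaf — visit 15.
    Visit 32.
  At 34: go right to 17.
    17 is a leaf — visit 17.
  Visit 34.
At 39: go right to 2.
  At 2: go left to 38.
    At 38: go left to 11.
      At 11: go left to 26.
        26 is a leaf — visit 26.
      At 11: no right child.
      Visit 11.
    At 38: no right child.
    Visit 38.
  At 2: go right to 18.
    At 18: no left child.
    At 18: go right to 13.
      13 is a leaf — visit 13.
    Visit 18.
  Visit 2.
Visit 39.
Full post-order sequence: 15, 32, 17, 34, 26, 11, 38, 13, 18, 2, 39.

8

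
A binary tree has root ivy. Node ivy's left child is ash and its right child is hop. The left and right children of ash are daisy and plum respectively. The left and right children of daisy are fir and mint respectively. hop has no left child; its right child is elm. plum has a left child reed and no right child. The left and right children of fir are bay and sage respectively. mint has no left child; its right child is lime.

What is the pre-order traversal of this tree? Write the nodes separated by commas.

Pre-order visits the node, then its left subtree, then its right subtree.
Visit ivy.
At ivy: go left to ash.
  Visit ash.
  At ash: go left to daisy.
    Visit daisy.
    At daisy: go left to fir.
      Visit fir.
      At fir: go left to bay.
        bay is a leaf — visit bay.
      At fir: go right to sage.
        sage is a leaf — visit sage.
    At daisy: go right to mint.
      Visit mint.
      At mint: no left child.
      At mint: go right to lime.
        lime is a leaf — visit lime.
  At ash: go right to plum.
    Visit plum.
    At plum: go left to reed.
      reed is a leaf — visit reed.
    At plum: no right child.
At ivy: go right to hop.
  Visit hop.
  At hop: no left child.
  At hop: go right to elm.
    elm is a leaf — visit elm.

ivy, ash, daisy, fir, bay, sage, mint, lime, plum, reed, hop, elm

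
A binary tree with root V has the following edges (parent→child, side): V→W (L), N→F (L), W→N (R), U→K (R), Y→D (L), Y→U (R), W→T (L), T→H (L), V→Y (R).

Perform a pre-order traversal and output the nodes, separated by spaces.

Pre-order visits the node, then its left subtree, then its right subtree.
Visit V.
At V: go left to W.
  Visit W.
  At W: go left to T.
    Visit T.
    At T: go left to H.
      H is a leaf — visit H.
    At T: no right child.
  At W: go right to N.
    Visit N.
    At N: go left to F.
      F is a leaf — visit F.
    At N: no right child.
At V: go right to Y.
  Visit Y.
  At Y: go left to D.
    D is a leaf — visit D.
  At Y: go right to U.
    Visit U.
    At U: no left child.
    At U: go right to K.
      K is a leaf — visit K.

V W T H N F Y D U K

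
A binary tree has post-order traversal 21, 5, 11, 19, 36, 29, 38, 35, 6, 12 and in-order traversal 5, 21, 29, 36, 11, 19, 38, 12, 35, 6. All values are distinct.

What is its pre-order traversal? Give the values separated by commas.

12, 38, 29, 5, 21, 36, 19, 11, 6, 35

The last element of post-order is the root; it splits in-order into left and right subtrees.
Root 12: left subtree has 7 nodes {5, 21, 29, 36, 11, 19, 38}, right has 2 {35, 6}.
  Root 38: left subtree has 6 nodes {5, 21, 29, 36, 11, 19}, right has 0 { }.
    Root 29: left subtree has 2 nodes {5, 21}, right has 3 {36, 11, 19}.
      Root 5: left subtree has 0 nodes { }, right has 1 {21}.
      Root 36: left subtree has 0 nodes { }, right has 2 {11, 19}.
        Root 19: left subtree has 1 node {11}, right has 0 { }.
  Root 6: left subtree has 1 node {35}, right has 0 { }.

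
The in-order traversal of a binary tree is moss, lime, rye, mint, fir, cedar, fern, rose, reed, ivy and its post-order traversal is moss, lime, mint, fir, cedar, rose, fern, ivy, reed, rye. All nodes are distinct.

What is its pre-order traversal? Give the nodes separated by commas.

rye, lime, moss, reed, fern, cedar, fir, mint, rose, ivy

The last element of post-order is the root; it splits in-order into left and right subtrees.
Root rye: left subtree has 2 nodes {moss, lime}, right has 7 {mint, fir, cedar, fern, rose, reed, ivy}.
  Root lime: left subtree has 1 node {moss}, right has 0 { }.
  Root reed: left subtree has 5 nodes {mint, fir, cedar, fern, rose}, right has 1 {ivy}.
    Root fern: left subtree has 3 nodes {mint, fir, cedar}, right has 1 {rose}.
      Root cedar: left subtree has 2 nodes {mint, fir}, right has 0 { }.
        Root fir: left subtree has 1 node {mint}, right has 0 { }.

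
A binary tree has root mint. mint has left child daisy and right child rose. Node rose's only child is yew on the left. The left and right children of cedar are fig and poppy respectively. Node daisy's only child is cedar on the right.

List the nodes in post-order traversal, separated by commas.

Post-order visits the left subtree, then the right subtree, then the node.
At mint: go left to daisy.
  At daisy: no left child.
  At daisy: go right to cedar.
    At cedar: go left to fig.
      fig is a leaf — visit fig.
    At cedar: go right to poppy.
      poppy is a leaf — visit poppy.
    Visit cedar.
  Visit daisy.
At mint: go right to rose.
  At rose: go left to yew.
    yew is a leaf — visit yew.
  At rose: no right child.
  Visit rose.
Visit mint.

fig, poppy, cedar, daisy, yew, rose, mint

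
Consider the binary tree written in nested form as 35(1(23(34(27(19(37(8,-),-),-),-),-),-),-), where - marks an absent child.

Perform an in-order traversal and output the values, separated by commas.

8, 37, 19, 27, 34, 23, 1, 35

In-order visits the left subtree, then the node, then the right subtree.
At 35: go left to 1.
  At 1: go left to 23.
    At 23: go left to 34.
      At 34: go left to 27.
        At 27: go left to 19.
          At 19: go left to 37.
            At 37: go left to 8.
              8 is a leaf — visit 8.
            Visit 37.
            At 37: no right child.
          Visit 19.
          At 19: no right child.
        Visit 27.
        At 27: no right child.
      Visit 34.
      At 34: no right child.
    Visit 23.
    At 23: no right child.
  Visit 1.
  At 1: no right child.
Visit 35.
At 35: no right child.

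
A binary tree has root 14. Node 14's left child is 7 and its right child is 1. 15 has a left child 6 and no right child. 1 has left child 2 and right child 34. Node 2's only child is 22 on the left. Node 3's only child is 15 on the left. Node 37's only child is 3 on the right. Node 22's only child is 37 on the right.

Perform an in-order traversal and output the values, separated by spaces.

7 14 22 37 6 15 3 2 1 34

In-order visits the left subtree, then the node, then the right subtree.
At 14: go left to 7.
  7 is a leaf — visit 7.
Visit 14.
At 14: go right to 1.
  At 1: go left to 2.
    At 2: go left to 22.
      At 22: no left child.
      Visit 22.
      At 22: go right to 37.
        At 37: no left child.
        Visit 37.
        At 37: go right to 3.
          At 3: go left to 15.
            At 15: go left to 6.
              6 is a leaf — visit 6.
            Visit 15.
            At 15: no right child.
          Visit 3.
          At 3: no right child.
    Visit 2.
    At 2: no right child.
  Visit 1.
  At 1: go right to 34.
    34 is a leaf — visit 34.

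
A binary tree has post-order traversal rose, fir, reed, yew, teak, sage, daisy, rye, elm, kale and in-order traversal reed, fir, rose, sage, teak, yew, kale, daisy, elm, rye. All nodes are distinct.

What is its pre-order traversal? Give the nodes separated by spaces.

kale sage reed fir rose teak yew elm daisy rye

The last element of post-order is the root; it splits in-order into left and right subtrees.
Root kale: left subtree has 6 nodes {reed, fir, rose, sage, teak, yew}, right has 3 {daisy, elm, rye}.
  Root sage: left subtree has 3 nodes {reed, fir, rose}, right has 2 {teak, yew}.
    Root reed: left subtree has 0 nodes { }, right has 2 {fir, rose}.
      Root fir: left subtree has 0 nodes { }, right has 1 {rose}.
    Root teak: left subtree has 0 nodes { }, right has 1 {yew}.
  Root elm: left subtree has 1 node {daisy}, right has 1 {rye}.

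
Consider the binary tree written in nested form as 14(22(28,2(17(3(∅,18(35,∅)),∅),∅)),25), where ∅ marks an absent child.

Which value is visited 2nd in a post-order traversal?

35

Post-order visits the left subtree, then the right subtree, then the node.
At 14: go left to 22.
  At 22: go left to 28.
    28 is a leaf — visit 28.
  At 22: go right to 2.
    At 2: go left to 17.
      At 17: go left to 3.
        At 3: no left child.
        At 3: go right to 18.
          At 18: go left to 35.
            35 is a leaf — visit 35.
          At 18: no right child.
          Visit 18.
        Visit 3.
      At 17: no right child.
      Visit 17.
    At 2: no right child.
    Visit 2.
  Visit 22.
At 14: go right to 25.
  25 is a leaf — visit 25.
Visit 14.
Full post-order sequence: 28, 35, 18, 3, 17, 2, 22, 25, 14.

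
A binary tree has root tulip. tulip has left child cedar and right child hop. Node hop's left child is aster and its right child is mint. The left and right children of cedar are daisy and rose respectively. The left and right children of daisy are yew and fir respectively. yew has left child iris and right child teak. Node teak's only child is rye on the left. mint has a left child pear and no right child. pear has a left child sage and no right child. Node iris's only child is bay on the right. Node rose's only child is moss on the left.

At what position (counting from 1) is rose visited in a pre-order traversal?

10

Pre-order visits the node, then its left subtree, then its right subtree.
Visit tulip.
At tulip: go left to cedar.
  Visit cedar.
  At cedar: go left to daisy.
    Visit daisy.
    At daisy: go left to yew.
      Visit yew.
      At yew: go left to iris.
        Visit iris.
        At iris: no left child.
        At iris: go right to bay.
          bay is a leaf — visit bay.
      At yew: go right to teak.
        Visit teak.
        At teak: go left to rye.
          rye is a leaf — visit rye.
        At teak: no right child.
    At daisy: go right to fir.
      fir is a leaf — visit fir.
  At cedar: go right to rose.
    Visit rose.
    At rose: go left to moss.
      moss is a leaf — visit moss.
    At rose: no right child.
At tulip: go right to hop.
  Visit hop.
  At hop: go left to aster.
    aster is a leaf — visit aster.
  At hop: go right to mint.
    Visit mint.
    At mint: go left to pear.
      Visit pear.
      At pear: go left to sage.
        sage is a leaf — visit sage.
      At pear: no right child.
    At mint: no right child.
Full pre-order sequence: tulip, cedar, daisy, yew, iris, bay, teak, rye, fir, rose, moss, hop, aster, mint, pear, sage.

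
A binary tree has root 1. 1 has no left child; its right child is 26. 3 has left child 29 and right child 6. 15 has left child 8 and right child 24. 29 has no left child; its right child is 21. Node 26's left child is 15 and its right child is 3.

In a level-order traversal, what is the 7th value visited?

Level-order visits nodes level by level from the root, left to right within each level.
Level 0: 1
Level 1: 26
Level 2: 15, 3
Level 3: 8, 24, 29, 6
Level 4: 21
Full level-order sequence: 1, 26, 15, 3, 8, 24, 29, 6, 21.

29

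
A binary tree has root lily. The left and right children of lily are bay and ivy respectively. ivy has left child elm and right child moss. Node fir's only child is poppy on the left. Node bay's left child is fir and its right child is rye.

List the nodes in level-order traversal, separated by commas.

lily, bay, ivy, fir, rye, elm, moss, poppy

Level-order visits nodes level by level from the root, left to right within each level.
Level 0: lily
Level 1: bay, ivy
Level 2: fir, rye, elm, moss
Level 3: poppy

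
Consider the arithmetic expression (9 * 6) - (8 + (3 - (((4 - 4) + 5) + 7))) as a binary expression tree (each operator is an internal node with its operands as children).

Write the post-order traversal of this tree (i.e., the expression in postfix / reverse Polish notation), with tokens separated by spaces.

9 6 * 8 3 4 4 - 5 + 7 + - + -

Post-order on an expression tree gives postfix notation: for each operator, emit left operand, right operand, then the operator.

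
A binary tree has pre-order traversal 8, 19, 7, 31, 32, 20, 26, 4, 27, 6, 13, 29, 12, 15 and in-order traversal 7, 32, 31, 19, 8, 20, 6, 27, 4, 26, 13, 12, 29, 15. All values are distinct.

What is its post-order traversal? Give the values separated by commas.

The first element of pre-order is the root; it splits in-order into left and right subtrees.
Root 8: left subtree has 4 nodes {7, 32, 31, 19}, right has 9 {20, 6, 27, 4, 26, 13, 12, 29, 15}.
  Root 19: left subtree has 3 nodes {7, 32, 31}, right has 0 { }.
    Root 7: left subtree has 0 nodes { }, right has 2 {32, 31}.
      Root 31: left subtree has 1 node {32}, right has 0 { }.
  Root 20: left subtree has 0 nodes { }, right has 8 {6, 27, 4, 26, 13, 12, 29, 15}.
    Root 26: left subtree has 3 nodes {6, 27, 4}, right has 4 {13, 12, 29, 15}.
      Root 4: left subtree has 2 nodes {6, 27}, right has 0 { }.
        Root 27: left subtree has 1 node {6}, right has 0 { }.
      Root 13: left subtree has 0 nodes { }, right has 3 {12, 29, 15}.
        Root 29: left subtree has 1 node {12}, right has 1 {15}.

32, 31, 7, 19, 6, 27, 4, 12, 15, 29, 13, 26, 20, 8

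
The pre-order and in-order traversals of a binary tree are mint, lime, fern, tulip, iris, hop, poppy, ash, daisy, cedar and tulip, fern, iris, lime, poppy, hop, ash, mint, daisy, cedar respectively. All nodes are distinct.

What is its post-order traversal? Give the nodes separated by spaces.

tulip iris fern poppy ash hop lime cedar daisy mint

The first element of pre-order is the root; it splits in-order into left and right subtrees.
Root mint: left subtree has 7 nodes {tulip, fern, iris, lime, poppy, hop, ash}, right has 2 {daisy, cedar}.
  Root lime: left subtree has 3 nodes {tulip, fern, iris}, right has 3 {poppy, hop, ash}.
    Root fern: left subtree has 1 node {tulip}, right has 1 {iris}.
    Root hop: left subtree has 1 node {poppy}, right has 1 {ash}.
  Root daisy: left subtree has 0 nodes { }, right has 1 {cedar}.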